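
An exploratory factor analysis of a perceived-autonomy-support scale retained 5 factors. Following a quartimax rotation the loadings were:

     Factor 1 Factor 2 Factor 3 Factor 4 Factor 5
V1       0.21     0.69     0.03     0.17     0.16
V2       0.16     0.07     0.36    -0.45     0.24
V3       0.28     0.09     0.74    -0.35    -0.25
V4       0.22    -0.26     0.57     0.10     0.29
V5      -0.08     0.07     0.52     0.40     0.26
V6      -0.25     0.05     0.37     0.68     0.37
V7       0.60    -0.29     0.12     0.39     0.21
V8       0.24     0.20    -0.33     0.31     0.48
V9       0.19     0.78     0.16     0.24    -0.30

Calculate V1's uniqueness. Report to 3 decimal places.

h² = 0.21² + 0.69² + 0.03² + 0.17² + 0.16² = 0.0441 + 0.4761 + 0.0009 + 0.0289 + 0.0256 = 0.5756
Uniqueness u² = 1 − h² = 1 − 0.5756 = 0.4244

0.424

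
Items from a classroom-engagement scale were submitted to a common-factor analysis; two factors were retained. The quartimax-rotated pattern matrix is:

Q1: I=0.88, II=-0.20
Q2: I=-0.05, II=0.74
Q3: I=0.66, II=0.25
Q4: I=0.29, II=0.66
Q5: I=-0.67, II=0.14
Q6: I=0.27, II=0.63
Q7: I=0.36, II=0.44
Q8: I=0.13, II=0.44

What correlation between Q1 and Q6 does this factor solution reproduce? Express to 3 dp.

0.112

r̂ = Σ λ_i·λ_j across factors = (0.88)(0.27) + (-0.20)(0.63)
  = +0.2376 -0.1260 = 0.1116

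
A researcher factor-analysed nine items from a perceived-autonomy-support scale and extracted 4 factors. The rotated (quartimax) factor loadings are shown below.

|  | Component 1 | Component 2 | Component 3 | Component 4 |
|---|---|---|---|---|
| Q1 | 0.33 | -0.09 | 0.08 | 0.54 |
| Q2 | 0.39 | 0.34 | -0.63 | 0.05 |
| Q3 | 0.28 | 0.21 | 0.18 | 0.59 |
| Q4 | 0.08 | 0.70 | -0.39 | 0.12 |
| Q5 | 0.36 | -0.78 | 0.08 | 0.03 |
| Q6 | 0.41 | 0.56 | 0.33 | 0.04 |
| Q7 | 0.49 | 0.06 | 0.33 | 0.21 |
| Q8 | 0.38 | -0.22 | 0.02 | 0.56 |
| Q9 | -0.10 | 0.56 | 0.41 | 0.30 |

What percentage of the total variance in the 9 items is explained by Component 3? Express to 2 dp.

10.89%

SS loadings for Component 3 = 0.08² + (-0.63)² + 0.18² + (-0.39)² + 0.08² + 0.33² + 0.33² + 0.02² + 0.41² = 0.9805
With 9 standardized items, total variance = 9. Proportion = 0.9805/9 = 0.1089 → 10.89%.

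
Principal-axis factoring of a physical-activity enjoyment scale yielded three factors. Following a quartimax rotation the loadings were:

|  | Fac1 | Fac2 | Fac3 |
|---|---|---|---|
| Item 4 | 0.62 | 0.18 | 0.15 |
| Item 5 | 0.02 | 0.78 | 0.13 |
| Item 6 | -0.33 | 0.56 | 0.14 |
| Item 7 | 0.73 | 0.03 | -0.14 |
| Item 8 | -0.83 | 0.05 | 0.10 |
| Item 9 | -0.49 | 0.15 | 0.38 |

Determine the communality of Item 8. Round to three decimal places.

h² = (-0.83)² + 0.05² + 0.10² = 0.6889 + 0.0025 + 0.0100 = 0.7014

0.701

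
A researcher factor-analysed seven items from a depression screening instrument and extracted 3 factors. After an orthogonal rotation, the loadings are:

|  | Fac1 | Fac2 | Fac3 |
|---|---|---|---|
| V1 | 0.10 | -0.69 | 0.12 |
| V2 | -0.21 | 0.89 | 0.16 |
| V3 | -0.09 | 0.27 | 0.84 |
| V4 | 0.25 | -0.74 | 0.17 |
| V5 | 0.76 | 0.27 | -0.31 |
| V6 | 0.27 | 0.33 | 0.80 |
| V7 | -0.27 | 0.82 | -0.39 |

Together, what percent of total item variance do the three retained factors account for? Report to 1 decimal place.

75.1%

SS loadings by factor: 0.8481, 2.7429, 1.6627; total = 5.2537.
Total variance with 7 standardized items is 7, so the solution explains 5.2537/7 = 0.7505 = 75.05%.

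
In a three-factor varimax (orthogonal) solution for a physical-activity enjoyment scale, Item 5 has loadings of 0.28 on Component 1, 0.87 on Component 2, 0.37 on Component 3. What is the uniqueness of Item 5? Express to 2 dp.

h² = 0.28² + 0.87² + 0.37² = 0.0784 + 0.7569 + 0.1369 = 0.9722
Uniqueness u² = 1 − h² = 1 − 0.9722 = 0.0278

0.03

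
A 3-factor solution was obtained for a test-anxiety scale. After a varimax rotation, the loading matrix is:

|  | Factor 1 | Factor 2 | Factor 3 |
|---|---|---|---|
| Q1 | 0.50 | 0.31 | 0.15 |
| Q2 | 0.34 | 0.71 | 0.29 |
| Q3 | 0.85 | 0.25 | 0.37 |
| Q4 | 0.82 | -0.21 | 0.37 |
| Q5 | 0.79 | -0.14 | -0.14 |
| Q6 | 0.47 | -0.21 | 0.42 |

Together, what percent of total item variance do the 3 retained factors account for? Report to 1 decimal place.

Communalities: 0.3686, 0.7038, 0.9219, 0.8534, 0.6633, 0.4414; Σh² = 3.9524.
Total variance with 6 standardized items is 6, so the solution explains 3.9524/6 = 0.6587 = 65.87%.

65.9%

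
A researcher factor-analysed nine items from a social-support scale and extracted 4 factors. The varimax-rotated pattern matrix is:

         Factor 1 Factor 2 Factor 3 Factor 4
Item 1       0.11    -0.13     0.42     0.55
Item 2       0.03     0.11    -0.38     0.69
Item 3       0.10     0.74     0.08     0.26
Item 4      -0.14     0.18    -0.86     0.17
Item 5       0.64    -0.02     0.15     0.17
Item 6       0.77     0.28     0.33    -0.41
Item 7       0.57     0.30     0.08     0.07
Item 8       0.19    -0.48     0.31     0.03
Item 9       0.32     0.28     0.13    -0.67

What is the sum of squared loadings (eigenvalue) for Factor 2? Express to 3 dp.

SS loadings for Factor 2 = (-0.13)² + 0.11² + 0.74² + 0.18² + (-0.02)² + 0.28² + 0.30² + (-0.48)² + 0.28² = 0.0169 + 0.0121 + 0.5476 + 0.0324 + 0.0004 + 0.0784 + 0.0900 + 0.2304 + 0.0784 = 1.0866

1.087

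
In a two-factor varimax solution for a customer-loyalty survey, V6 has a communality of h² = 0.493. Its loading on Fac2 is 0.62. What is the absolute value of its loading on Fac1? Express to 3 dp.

Under orthogonal rotation h² = Σλ², so λ_Fac1² = h² − (0.3844) = 0.493 − 0.3844 = 0.1086.
|λ| = √0.1086 = 0.3295.

0.330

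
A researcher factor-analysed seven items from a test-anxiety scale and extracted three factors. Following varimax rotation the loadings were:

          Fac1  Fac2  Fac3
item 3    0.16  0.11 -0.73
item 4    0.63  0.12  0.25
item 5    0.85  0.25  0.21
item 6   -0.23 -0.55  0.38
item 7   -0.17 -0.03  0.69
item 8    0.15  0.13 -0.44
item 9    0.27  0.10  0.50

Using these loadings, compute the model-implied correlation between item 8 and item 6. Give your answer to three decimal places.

r̂ = Σ λ_i·λ_j across factors = (0.15)(-0.23) + (0.13)(-0.55) + (-0.44)(0.38)
  = -0.0345 -0.0715 -0.1672 = -0.2732

-0.273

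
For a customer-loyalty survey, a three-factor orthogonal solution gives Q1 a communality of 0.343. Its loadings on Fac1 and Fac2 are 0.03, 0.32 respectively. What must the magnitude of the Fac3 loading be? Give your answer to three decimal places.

Under orthogonal rotation h² = Σλ², so λ_Fac3² = h² − (0.1033) = 0.343 − 0.1033 = 0.2397.
|λ| = √0.2397 = 0.4896.

0.490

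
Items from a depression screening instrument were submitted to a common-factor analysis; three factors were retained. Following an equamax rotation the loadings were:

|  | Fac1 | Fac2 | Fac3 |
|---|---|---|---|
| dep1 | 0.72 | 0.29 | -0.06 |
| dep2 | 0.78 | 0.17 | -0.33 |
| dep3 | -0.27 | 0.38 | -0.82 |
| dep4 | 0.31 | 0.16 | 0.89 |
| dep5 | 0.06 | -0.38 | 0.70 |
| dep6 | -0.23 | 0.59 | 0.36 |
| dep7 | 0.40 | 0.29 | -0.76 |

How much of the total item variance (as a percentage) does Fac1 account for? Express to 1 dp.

21.6%

SS loadings for Fac1 = 0.72² + 0.78² + (-0.27)² + 0.31² + 0.06² + (-0.23)² + 0.40² = 1.5123
With 7 standardized items, total variance = 7. Proportion = 1.5123/7 = 0.2160 → 21.60%.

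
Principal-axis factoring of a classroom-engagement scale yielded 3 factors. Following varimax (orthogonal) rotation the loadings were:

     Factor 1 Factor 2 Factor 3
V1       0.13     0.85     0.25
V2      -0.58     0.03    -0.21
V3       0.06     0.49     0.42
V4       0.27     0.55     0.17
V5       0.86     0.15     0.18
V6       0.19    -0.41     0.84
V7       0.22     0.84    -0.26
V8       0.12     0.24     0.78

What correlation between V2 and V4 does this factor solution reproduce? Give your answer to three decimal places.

r̂ = Σ λ_i·λ_j across factors = (-0.58)(0.27) + (0.03)(0.55) + (-0.21)(0.17)
  = -0.1566 +0.0165 -0.0357 = -0.1758

-0.176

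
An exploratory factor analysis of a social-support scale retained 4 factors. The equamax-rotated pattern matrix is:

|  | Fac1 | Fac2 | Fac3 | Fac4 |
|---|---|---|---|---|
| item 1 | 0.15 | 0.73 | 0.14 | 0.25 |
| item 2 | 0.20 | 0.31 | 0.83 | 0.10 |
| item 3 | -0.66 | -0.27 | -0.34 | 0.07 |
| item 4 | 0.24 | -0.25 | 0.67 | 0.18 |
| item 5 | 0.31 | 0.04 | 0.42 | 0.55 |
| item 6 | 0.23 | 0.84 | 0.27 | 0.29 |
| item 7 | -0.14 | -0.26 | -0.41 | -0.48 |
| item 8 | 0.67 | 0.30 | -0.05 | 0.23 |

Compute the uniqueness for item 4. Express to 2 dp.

0.40

h² = 0.24² + (-0.25)² + 0.67² + 0.18² = 0.0576 + 0.0625 + 0.4489 + 0.0324 = 0.6014
Uniqueness u² = 1 − h² = 1 − 0.6014 = 0.3986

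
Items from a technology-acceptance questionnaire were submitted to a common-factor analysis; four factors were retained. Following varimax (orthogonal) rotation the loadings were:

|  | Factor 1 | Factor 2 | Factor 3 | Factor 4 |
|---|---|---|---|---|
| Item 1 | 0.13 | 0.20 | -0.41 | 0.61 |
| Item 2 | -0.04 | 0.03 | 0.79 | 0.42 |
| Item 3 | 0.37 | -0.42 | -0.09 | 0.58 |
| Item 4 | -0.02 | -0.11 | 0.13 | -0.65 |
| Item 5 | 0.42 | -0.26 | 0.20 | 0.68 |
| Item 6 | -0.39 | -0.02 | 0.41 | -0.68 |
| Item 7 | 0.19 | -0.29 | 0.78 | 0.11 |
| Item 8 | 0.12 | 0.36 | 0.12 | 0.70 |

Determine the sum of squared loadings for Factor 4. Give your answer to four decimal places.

2.7343

SS loadings for Factor 4 = 0.61² + 0.42² + 0.58² + (-0.65)² + 0.68² + (-0.68)² + 0.11² + 0.70² = 0.3721 + 0.1764 + 0.3364 + 0.4225 + 0.4624 + 0.4624 + 0.0121 + 0.4900 = 2.7343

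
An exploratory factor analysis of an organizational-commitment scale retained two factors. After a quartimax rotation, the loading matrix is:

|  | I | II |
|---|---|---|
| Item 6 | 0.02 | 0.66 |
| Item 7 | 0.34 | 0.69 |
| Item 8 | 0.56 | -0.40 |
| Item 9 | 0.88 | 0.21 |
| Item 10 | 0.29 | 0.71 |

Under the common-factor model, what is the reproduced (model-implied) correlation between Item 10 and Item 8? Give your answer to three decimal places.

-0.122

r̂ = Σ λ_i·λ_j across factors = (0.29)(0.56) + (0.71)(-0.40)
  = +0.1624 -0.2840 = -0.1216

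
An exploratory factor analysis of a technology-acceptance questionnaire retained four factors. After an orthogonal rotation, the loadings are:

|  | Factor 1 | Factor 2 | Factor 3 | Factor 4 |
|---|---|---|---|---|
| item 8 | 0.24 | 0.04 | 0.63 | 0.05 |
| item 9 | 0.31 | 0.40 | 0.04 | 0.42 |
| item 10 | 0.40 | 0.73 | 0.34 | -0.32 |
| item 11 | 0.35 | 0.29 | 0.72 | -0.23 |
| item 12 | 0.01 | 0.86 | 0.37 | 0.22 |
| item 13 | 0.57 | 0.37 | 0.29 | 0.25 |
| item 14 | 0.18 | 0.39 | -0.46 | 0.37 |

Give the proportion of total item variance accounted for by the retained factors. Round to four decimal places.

0.6640

Communalities: 0.4586, 0.4341, 0.9109, 0.7779, 0.9250, 0.6084, 0.5330; Σh² = 4.6479.
Total variance with 7 standardized items is 7, so the solution explains 4.6479/7 = 0.6640.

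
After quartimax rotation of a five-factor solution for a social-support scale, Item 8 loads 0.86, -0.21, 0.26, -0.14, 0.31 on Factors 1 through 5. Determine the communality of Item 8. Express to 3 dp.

h² = 0.86² + (-0.21)² + 0.26² + (-0.14)² + 0.31² = 0.7396 + 0.0441 + 0.0676 + 0.0196 + 0.0961 = 0.9670

0.967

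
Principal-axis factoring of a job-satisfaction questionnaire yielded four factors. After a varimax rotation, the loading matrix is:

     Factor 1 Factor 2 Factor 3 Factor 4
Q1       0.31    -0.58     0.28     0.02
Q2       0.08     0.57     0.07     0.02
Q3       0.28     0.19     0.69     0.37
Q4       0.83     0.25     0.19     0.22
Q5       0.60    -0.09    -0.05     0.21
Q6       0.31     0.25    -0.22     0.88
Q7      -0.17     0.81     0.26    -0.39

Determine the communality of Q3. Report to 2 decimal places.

h² = 0.28² + 0.19² + 0.69² + 0.37² = 0.0784 + 0.0361 + 0.4761 + 0.1369 = 0.7275

0.73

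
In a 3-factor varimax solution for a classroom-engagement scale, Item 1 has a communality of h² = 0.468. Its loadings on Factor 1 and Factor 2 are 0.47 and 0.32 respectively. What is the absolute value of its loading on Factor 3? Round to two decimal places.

Under orthogonal rotation h² = Σλ², so λ_Factor 3² = h² − (0.3233) = 0.468 − 0.3233 = 0.1447.
|λ| = √0.1447 = 0.3804.

0.38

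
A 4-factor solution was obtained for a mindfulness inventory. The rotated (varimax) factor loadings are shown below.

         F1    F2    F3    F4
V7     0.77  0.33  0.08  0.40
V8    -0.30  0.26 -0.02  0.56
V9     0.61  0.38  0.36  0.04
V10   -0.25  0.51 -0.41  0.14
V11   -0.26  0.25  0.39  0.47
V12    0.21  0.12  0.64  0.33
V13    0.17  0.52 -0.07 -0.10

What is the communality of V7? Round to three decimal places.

0.868

h² = 0.77² + 0.33² + 0.08² + 0.40² = 0.5929 + 0.1089 + 0.0064 + 0.1600 = 0.8682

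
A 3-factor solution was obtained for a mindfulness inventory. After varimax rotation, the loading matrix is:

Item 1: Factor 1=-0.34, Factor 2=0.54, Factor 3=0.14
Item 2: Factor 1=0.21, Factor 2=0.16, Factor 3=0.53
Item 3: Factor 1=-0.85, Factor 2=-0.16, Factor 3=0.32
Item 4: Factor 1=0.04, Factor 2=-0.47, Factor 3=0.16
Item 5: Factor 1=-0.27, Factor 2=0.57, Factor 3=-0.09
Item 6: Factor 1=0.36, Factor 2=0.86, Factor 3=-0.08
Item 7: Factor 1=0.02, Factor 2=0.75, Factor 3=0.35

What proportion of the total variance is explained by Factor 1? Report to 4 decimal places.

SS loadings for Factor 1 = (-0.34)² + 0.21² + (-0.85)² + 0.04² + (-0.27)² + 0.36² + 0.02² = 1.0867
Proportion of variance = 1.0867 / 7 = 0.1552.

0.1552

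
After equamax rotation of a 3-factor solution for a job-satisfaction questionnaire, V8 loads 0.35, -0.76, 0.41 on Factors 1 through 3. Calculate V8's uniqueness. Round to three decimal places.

h² = 0.35² + (-0.76)² + 0.41² = 0.1225 + 0.5776 + 0.1681 = 0.8682
Uniqueness u² = 1 − h² = 1 − 0.8682 = 0.1318

0.132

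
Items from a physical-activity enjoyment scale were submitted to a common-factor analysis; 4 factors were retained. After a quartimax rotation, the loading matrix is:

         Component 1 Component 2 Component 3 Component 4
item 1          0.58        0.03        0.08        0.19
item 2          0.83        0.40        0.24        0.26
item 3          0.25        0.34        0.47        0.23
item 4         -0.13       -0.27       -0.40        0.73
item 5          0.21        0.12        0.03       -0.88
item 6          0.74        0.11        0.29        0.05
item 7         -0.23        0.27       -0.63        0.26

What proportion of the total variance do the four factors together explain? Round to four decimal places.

0.6656

SS loadings by factor: 1.7493, 0.4488, 0.9268, 1.5340; total = 4.6589.
Total variance with 7 standardized items is 7, so the solution explains 4.6589/7 = 0.6656.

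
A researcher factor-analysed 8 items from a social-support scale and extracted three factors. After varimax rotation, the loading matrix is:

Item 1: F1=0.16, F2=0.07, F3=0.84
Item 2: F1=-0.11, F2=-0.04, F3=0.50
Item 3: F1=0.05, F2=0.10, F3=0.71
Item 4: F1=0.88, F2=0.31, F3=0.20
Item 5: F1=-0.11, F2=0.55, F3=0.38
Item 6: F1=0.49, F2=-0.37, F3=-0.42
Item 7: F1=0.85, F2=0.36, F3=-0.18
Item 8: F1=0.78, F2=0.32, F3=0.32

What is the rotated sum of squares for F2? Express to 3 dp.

SS loadings for F2 = 0.07² + (-0.04)² + 0.10² + 0.31² + 0.55² + (-0.37)² + 0.36² + 0.32² = 0.0049 + 0.0016 + 0.0100 + 0.0961 + 0.3025 + 0.1369 + 0.1296 + 0.1024 = 0.7840

0.784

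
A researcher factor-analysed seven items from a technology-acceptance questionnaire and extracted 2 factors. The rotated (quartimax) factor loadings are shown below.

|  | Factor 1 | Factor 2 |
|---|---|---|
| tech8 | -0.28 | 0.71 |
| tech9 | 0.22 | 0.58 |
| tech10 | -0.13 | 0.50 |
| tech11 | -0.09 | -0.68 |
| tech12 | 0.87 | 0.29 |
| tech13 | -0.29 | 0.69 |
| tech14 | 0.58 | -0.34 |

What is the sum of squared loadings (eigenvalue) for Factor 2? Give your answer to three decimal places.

SS loadings for Factor 2 = 0.71² + 0.58² + 0.50² + (-0.68)² + 0.29² + 0.69² + (-0.34)² = 0.5041 + 0.3364 + 0.2500 + 0.4624 + 0.0841 + 0.4761 + 0.1156 = 2.2287

2.229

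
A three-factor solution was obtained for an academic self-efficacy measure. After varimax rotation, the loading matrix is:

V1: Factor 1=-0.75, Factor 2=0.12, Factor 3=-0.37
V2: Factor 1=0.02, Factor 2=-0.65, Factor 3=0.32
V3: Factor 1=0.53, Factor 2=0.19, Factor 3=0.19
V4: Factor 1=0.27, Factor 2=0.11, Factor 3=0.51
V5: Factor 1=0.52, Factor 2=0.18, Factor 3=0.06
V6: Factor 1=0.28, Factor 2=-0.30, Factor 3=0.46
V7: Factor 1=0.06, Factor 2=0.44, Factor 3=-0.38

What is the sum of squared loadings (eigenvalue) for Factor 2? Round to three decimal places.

SS loadings for Factor 2 = 0.12² + (-0.65)² + 0.19² + 0.11² + 0.18² + (-0.30)² + 0.44² = 0.0144 + 0.4225 + 0.0361 + 0.0121 + 0.0324 + 0.0900 + 0.1936 = 0.8011

0.801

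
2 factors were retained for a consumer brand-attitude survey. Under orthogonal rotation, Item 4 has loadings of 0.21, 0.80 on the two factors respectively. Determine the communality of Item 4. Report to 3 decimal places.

0.684

h² = 0.21² + 0.80² = 0.0441 + 0.6400 = 0.6841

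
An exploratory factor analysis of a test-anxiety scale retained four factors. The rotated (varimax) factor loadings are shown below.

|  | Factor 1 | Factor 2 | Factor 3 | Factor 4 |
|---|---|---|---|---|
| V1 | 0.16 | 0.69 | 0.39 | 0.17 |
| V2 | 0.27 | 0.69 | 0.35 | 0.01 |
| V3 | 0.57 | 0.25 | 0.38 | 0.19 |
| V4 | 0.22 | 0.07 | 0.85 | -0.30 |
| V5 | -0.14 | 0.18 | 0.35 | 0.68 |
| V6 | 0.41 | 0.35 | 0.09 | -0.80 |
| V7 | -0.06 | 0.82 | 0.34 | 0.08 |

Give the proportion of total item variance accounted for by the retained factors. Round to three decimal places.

Communalities: 0.6827, 0.6716, 0.5679, 0.8658, 0.6369, 0.9387, 0.7980; Σh² = 5.1616.
Total variance with 7 standardized items is 7, so the solution explains 5.1616/7 = 0.7374.

0.737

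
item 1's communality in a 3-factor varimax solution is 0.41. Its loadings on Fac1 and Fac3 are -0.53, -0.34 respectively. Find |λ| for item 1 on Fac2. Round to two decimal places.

0.12

Under orthogonal rotation h² = Σλ², so λ_Fac2² = h² − (0.3965) = 0.41 − 0.3965 = 0.0135.
|λ| = √0.0135 = 0.1162.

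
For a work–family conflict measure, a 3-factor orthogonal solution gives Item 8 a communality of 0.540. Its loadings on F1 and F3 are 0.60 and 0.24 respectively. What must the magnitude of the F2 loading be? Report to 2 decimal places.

0.35

Under orthogonal rotation h² = Σλ², so λ_F2² = h² − (0.4176) = 0.540 − 0.4176 = 0.1224.
|λ| = √0.1224 = 0.3499.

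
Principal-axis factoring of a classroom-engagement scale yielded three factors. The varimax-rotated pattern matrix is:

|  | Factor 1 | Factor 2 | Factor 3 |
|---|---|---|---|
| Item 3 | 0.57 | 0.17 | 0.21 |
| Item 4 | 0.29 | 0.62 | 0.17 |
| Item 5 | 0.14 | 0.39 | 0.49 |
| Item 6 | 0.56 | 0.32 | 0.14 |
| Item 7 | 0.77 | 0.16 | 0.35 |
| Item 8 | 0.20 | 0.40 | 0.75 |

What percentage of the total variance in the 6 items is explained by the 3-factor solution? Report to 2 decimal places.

54.10%

Communalities: 0.3979, 0.4974, 0.4118, 0.4356, 0.7410, 0.7625; Σh² = 3.2462.
Total variance with 6 standardized items is 6, so the solution explains 3.2462/6 = 0.5410 = 54.10%.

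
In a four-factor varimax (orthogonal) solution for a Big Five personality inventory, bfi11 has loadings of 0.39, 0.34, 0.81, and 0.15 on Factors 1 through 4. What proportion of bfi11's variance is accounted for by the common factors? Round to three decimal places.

h² = 0.39² + 0.34² + 0.81² + 0.15² = 0.1521 + 0.1156 + 0.6561 + 0.0225 = 0.9463

0.946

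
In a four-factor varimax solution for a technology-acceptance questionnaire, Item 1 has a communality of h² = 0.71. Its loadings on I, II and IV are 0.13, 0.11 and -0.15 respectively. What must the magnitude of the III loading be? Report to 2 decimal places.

0.81

Under orthogonal rotation h² = Σλ², so λ_III² = h² − (0.0515) = 0.71 − 0.0515 = 0.6585.
|λ| = √0.6585 = 0.8115.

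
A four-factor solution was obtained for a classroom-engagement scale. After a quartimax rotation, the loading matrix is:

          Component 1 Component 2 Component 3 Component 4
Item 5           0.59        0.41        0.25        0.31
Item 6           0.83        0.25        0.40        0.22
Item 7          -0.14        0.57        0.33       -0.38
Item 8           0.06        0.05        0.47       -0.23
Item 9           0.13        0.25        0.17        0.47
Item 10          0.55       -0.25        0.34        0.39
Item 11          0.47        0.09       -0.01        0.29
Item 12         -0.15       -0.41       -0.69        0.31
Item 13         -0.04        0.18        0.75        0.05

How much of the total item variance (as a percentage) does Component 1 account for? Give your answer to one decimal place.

SS loadings for Component 1 = 0.59² + 0.83² + (-0.14)² + 0.06² + 0.13² + 0.55² + 0.47² + (-0.15)² + (-0.04)² = 1.6246
With 9 standardized items, total variance = 9. Proportion = 1.6246/9 = 0.1805 → 18.05%.

18.1%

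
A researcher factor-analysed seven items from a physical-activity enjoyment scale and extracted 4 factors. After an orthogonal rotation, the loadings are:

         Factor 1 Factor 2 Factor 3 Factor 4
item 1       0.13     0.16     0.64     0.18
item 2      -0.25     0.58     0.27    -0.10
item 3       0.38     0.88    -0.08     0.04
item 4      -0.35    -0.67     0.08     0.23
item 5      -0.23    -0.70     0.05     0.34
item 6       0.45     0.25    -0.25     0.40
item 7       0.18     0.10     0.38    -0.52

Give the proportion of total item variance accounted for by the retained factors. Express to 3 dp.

0.590

Communalities: 0.4845, 0.4818, 0.9268, 0.6307, 0.6610, 0.4875, 0.4572; Σh² = 4.1295.
Total variance with 7 standardized items is 7, so the solution explains 4.1295/7 = 0.5899.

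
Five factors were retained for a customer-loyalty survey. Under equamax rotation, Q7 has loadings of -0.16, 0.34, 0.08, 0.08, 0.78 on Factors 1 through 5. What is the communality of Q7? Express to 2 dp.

0.76

h² = (-0.16)² + 0.34² + 0.08² + 0.08² + 0.78² = 0.0256 + 0.1156 + 0.0064 + 0.0064 + 0.6084 = 0.7624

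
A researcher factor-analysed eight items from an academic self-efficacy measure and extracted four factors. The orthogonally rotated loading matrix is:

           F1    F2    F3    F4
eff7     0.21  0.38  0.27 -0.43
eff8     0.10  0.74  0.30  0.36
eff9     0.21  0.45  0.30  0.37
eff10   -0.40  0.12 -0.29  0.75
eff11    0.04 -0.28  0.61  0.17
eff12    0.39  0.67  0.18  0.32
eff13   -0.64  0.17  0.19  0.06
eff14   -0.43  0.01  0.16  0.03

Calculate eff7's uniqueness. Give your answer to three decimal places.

h² = 0.21² + 0.38² + 0.27² + (-0.43)² = 0.0441 + 0.1444 + 0.0729 + 0.1849 = 0.4463
Uniqueness u² = 1 − h² = 1 − 0.4463 = 0.5537

0.554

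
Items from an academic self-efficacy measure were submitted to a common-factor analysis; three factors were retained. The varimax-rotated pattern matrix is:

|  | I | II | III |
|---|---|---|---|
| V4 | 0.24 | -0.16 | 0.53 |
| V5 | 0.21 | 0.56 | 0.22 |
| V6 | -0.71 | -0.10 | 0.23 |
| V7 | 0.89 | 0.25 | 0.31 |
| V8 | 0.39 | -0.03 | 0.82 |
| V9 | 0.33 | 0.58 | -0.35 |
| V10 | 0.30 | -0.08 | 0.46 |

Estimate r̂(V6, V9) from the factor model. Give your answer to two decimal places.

r̂ = Σ λ_i·λ_j across factors = (-0.71)(0.33) + (-0.10)(0.58) + (0.23)(-0.35)
  = -0.2343 -0.0580 -0.0805 = -0.3728

-0.37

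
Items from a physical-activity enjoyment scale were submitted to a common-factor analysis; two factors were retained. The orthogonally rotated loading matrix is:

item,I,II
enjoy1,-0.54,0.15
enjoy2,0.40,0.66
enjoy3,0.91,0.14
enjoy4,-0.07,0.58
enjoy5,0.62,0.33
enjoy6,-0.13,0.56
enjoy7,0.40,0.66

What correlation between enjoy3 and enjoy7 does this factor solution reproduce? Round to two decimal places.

r̂ = Σ λ_i·λ_j across factors = (0.91)(0.40) + (0.14)(0.66)
  = +0.3640 +0.0924 = 0.4564

0.46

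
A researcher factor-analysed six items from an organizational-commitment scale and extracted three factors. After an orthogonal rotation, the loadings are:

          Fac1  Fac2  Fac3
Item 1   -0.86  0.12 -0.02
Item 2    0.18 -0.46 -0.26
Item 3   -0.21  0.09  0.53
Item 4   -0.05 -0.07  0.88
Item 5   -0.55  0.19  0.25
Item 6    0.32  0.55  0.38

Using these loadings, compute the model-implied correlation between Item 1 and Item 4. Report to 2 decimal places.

0.02

r̂ = Σ λ_i·λ_j across factors = (-0.86)(-0.05) + (0.12)(-0.07) + (-0.02)(0.88)
  = +0.0430 -0.0084 -0.0176 = 0.0170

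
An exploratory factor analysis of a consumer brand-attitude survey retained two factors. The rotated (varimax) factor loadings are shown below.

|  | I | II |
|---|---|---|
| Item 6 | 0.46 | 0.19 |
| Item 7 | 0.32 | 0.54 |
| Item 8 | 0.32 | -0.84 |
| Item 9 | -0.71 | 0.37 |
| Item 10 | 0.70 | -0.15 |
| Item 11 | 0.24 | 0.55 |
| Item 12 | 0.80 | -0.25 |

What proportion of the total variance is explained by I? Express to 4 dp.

0.3012

SS loadings for I = 0.46² + 0.32² + 0.32² + (-0.71)² + 0.70² + 0.24² + 0.80² = 2.1081
Proportion of variance = 2.1081 / 7 = 0.3012.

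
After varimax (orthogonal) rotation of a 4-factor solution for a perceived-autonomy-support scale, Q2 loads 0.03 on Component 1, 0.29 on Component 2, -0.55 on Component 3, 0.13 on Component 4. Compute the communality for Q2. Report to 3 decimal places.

h² = 0.03² + 0.29² + (-0.55)² + 0.13² = 0.0009 + 0.0841 + 0.3025 + 0.0169 = 0.4044

0.404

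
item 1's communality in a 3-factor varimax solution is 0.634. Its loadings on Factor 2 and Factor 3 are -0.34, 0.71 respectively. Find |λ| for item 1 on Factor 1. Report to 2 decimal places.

Under orthogonal rotation h² = Σλ², so λ_Factor 1² = h² − (0.6197) = 0.634 − 0.6197 = 0.0143.
|λ| = √0.0143 = 0.1196.

0.12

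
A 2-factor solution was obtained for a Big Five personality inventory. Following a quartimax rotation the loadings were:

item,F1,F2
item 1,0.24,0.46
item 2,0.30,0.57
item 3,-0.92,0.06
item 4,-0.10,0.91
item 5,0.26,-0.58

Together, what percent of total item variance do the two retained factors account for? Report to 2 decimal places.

Communalities: 0.2692, 0.4149, 0.8500, 0.8381, 0.4040; Σh² = 2.7762.
Total variance with 5 standardized items is 5, so the solution explains 2.7762/5 = 0.5552 = 55.52%.

55.52%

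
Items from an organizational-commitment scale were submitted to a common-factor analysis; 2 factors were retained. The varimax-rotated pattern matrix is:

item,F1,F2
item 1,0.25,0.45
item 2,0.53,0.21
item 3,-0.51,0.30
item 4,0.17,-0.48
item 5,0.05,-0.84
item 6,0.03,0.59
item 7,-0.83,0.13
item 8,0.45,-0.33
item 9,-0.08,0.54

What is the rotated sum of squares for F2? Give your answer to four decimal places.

SS loadings for F2 = 0.45² + 0.21² + 0.30² + (-0.48)² + (-0.84)² + 0.59² + 0.13² + (-0.33)² + 0.54² = 0.2025 + 0.0441 + 0.0900 + 0.2304 + 0.7056 + 0.3481 + 0.0169 + 0.1089 + 0.2916 = 2.0381

2.0381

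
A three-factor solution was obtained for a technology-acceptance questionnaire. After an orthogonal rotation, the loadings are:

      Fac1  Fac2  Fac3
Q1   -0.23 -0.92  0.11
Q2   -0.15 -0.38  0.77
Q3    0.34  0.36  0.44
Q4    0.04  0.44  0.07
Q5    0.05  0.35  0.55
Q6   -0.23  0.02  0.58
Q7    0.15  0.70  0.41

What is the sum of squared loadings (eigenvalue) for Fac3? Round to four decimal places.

1.6105

SS loadings for Fac3 = 0.11² + 0.77² + 0.44² + 0.07² + 0.55² + 0.58² + 0.41² = 0.0121 + 0.5929 + 0.1936 + 0.0049 + 0.3025 + 0.3364 + 0.1681 = 1.6105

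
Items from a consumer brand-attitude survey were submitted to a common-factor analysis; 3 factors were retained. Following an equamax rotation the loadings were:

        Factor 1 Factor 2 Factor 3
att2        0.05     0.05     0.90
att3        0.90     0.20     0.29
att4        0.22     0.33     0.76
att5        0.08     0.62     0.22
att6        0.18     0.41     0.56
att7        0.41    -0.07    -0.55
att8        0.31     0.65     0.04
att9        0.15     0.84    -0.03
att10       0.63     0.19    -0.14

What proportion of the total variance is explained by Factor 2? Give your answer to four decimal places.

0.2081

SS loadings for Factor 2 = 0.05² + 0.20² + 0.33² + 0.62² + 0.41² + (-0.07)² + 0.65² + 0.84² + 0.19² = 1.8730
Proportion of variance = 1.8730 / 9 = 0.2081.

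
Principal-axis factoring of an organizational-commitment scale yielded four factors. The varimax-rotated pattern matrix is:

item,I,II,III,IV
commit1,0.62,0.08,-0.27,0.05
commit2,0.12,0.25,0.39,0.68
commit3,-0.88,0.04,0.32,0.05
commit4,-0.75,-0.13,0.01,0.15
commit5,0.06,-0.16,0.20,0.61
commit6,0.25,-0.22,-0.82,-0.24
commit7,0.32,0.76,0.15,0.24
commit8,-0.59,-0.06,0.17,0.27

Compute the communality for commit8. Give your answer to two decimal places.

h² = (-0.59)² + (-0.06)² + 0.17² + 0.27² = 0.3481 + 0.0036 + 0.0289 + 0.0729 = 0.4535

0.45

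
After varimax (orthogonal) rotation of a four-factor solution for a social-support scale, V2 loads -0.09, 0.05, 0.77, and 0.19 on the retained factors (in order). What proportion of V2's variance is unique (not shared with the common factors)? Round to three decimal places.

h² = (-0.09)² + 0.05² + 0.77² + 0.19² = 0.0081 + 0.0025 + 0.5929 + 0.0361 = 0.6396
Uniqueness u² = 1 − h² = 1 − 0.6396 = 0.3604

0.360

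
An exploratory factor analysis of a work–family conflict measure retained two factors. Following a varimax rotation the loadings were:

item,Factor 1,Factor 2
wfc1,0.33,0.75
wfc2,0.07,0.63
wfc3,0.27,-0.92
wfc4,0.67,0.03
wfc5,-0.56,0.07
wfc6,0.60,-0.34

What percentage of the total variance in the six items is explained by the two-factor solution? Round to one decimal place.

53.9%

Communalities: 0.6714, 0.4018, 0.9193, 0.4498, 0.3185, 0.4756; Σh² = 3.2364.
Total variance with 6 standardized items is 6, so the solution explains 3.2364/6 = 0.5394 = 53.94%.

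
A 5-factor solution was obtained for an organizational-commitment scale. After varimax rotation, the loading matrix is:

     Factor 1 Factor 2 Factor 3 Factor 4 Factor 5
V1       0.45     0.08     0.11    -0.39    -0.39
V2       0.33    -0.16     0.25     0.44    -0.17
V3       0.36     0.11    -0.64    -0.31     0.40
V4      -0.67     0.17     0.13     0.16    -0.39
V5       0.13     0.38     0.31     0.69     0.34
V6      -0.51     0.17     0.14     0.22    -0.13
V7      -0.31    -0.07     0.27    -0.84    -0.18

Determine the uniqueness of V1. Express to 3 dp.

0.475

h² = 0.45² + 0.08² + 0.11² + (-0.39)² + (-0.39)² = 0.2025 + 0.0064 + 0.0121 + 0.1521 + 0.1521 = 0.5252
Uniqueness u² = 1 − h² = 1 − 0.5252 = 0.4748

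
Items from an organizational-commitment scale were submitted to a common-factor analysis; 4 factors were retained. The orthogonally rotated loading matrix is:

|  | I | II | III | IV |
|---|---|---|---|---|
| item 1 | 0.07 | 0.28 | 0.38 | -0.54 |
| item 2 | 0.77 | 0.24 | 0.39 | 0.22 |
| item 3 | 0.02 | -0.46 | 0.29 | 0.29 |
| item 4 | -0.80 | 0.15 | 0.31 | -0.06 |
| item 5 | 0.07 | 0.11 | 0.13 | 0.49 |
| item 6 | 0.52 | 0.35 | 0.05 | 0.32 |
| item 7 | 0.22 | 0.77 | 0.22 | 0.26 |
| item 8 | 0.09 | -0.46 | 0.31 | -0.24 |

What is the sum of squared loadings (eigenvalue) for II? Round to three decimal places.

1.309

SS loadings for II = 0.28² + 0.24² + (-0.46)² + 0.15² + 0.11² + 0.35² + 0.77² + (-0.46)² = 0.0784 + 0.0576 + 0.2116 + 0.0225 + 0.0121 + 0.1225 + 0.5929 + 0.2116 = 1.3092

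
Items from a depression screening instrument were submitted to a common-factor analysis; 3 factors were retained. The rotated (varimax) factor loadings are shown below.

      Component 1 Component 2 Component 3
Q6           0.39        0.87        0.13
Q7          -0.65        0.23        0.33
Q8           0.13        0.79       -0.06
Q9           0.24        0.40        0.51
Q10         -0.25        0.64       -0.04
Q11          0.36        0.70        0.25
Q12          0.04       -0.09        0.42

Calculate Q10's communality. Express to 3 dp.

0.474

h² = (-0.25)² + 0.64² + (-0.04)² = 0.0625 + 0.4096 + 0.0016 = 0.4737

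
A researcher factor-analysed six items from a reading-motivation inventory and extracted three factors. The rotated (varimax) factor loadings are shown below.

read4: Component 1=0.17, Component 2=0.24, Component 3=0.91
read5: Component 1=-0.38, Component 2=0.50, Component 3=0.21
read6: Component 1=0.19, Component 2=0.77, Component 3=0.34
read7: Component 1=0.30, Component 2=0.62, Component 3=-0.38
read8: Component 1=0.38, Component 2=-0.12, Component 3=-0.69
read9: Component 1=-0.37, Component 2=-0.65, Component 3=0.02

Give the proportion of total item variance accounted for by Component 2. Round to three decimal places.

0.287

SS loadings for Component 2 = 0.24² + 0.50² + 0.77² + 0.62² + (-0.12)² + (-0.65)² = 1.7218
Proportion of variance = 1.7218 / 6 = 0.2870.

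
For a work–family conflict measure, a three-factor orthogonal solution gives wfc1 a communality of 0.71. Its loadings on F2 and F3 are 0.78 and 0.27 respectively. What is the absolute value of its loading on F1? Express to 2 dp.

0.17

Under orthogonal rotation h² = Σλ², so λ_F1² = h² − (0.6813) = 0.71 − 0.6813 = 0.0287.
|λ| = √0.0287 = 0.1694.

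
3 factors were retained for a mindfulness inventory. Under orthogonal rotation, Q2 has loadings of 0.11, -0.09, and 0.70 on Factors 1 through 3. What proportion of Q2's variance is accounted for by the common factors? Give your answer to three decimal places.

h² = 0.11² + (-0.09)² + 0.70² = 0.0121 + 0.0081 + 0.4900 = 0.5102

0.510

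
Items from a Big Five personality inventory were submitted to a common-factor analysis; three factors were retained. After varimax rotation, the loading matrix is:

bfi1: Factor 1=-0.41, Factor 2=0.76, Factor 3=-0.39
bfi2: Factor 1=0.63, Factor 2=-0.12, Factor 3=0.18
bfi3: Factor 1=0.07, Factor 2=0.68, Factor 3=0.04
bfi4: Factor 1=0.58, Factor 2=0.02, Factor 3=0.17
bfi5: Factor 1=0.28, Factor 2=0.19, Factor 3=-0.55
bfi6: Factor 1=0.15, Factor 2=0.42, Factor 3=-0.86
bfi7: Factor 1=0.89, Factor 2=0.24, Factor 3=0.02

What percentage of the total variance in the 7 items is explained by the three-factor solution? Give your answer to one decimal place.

Communalities: 0.8978, 0.4437, 0.4689, 0.3657, 0.4170, 0.9385, 0.8501; Σh² = 4.3817.
Total variance with 7 standardized items is 7, so the solution explains 4.3817/7 = 0.6260 = 62.60%.

62.6%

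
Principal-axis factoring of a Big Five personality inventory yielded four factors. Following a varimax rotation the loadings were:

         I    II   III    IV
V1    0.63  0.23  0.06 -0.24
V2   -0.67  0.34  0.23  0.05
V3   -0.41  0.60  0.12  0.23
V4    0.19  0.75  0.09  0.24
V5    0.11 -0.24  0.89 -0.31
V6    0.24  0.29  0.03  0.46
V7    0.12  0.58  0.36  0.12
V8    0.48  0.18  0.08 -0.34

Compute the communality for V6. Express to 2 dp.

h² = 0.24² + 0.29² + 0.03² + 0.46² = 0.0576 + 0.0841 + 0.0009 + 0.2116 = 0.3542

0.35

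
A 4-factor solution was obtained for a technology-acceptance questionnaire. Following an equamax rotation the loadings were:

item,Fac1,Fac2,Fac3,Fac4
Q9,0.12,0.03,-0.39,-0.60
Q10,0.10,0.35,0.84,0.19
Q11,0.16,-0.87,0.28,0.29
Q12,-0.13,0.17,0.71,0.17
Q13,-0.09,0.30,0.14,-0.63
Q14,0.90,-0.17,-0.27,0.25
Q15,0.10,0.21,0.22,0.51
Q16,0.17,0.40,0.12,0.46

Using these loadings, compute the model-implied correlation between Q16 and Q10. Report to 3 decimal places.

r̂ = Σ λ_i·λ_j across factors = (0.17)(0.10) + (0.40)(0.35) + (0.12)(0.84) + (0.46)(0.19)
  = +0.0170 +0.1400 +0.1008 +0.0874 = 0.3452

0.345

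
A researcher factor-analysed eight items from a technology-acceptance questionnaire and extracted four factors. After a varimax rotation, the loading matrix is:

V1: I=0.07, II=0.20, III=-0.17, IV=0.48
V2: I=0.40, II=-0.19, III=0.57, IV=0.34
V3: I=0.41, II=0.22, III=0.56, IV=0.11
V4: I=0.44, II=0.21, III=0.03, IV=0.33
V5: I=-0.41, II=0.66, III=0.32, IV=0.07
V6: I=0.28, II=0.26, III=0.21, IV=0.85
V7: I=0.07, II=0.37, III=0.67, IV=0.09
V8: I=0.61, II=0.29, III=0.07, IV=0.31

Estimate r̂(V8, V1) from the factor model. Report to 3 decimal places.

0.238

r̂ = Σ λ_i·λ_j across factors = (0.61)(0.07) + (0.29)(0.20) + (0.07)(-0.17) + (0.31)(0.48)
  = +0.0427 +0.0580 -0.0119 +0.1488 = 0.2376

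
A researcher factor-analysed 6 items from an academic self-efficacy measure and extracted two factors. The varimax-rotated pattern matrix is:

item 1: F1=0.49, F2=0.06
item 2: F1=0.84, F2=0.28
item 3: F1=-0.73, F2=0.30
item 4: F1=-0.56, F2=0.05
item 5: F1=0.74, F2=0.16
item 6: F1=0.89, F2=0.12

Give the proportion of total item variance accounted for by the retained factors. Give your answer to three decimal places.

0.558

Communalities: 0.2437, 0.7840, 0.6229, 0.3161, 0.5732, 0.8065; Σh² = 3.3464.
Total variance with 6 standardized items is 6, so the solution explains 3.3464/6 = 0.5577.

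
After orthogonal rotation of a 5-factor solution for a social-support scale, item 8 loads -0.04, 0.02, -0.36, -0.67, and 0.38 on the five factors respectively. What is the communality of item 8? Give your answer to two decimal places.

0.72

h² = (-0.04)² + 0.02² + (-0.36)² + (-0.67)² + 0.38² = 0.0016 + 0.0004 + 0.1296 + 0.4489 + 0.1444 = 0.7249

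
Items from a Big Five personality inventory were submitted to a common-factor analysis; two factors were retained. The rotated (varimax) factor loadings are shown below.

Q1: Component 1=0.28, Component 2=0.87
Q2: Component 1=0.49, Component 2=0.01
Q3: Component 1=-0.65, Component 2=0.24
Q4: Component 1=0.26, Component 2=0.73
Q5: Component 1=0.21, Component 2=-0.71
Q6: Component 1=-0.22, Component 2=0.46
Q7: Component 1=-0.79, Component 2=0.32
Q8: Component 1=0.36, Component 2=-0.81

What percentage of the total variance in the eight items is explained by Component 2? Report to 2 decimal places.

35.27%

SS loadings for Component 2 = 0.87² + 0.01² + 0.24² + 0.73² + (-0.71)² + 0.46² + 0.32² + (-0.81)² = 2.8217
With 8 standardized items, total variance = 8. Proportion = 2.8217/8 = 0.3527 → 35.27%.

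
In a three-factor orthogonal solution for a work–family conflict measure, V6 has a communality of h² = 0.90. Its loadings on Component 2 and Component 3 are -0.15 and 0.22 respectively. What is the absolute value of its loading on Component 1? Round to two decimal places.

0.91

Under orthogonal rotation h² = Σλ², so λ_Component 1² = h² − (0.0709) = 0.90 − 0.0709 = 0.8291.
|λ| = √0.8291 = 0.9105.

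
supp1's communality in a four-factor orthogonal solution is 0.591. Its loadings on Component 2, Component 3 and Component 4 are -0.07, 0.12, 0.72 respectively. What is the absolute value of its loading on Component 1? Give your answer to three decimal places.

Under orthogonal rotation h² = Σλ², so λ_Component 1² = h² − (0.5377) = 0.591 − 0.5377 = 0.0533.
|λ| = √0.0533 = 0.2309.

0.231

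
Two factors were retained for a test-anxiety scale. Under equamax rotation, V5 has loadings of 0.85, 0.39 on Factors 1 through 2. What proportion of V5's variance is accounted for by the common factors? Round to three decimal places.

0.875

h² = 0.85² + 0.39² = 0.7225 + 0.1521 = 0.8746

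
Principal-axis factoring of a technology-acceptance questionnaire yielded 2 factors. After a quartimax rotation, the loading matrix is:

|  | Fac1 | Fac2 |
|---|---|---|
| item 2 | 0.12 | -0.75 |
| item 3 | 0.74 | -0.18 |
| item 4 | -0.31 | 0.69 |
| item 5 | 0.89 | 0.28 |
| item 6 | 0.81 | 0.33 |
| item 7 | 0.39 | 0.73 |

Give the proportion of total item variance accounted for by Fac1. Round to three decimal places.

0.376

SS loadings for Fac1 = 0.12² + 0.74² + (-0.31)² + 0.89² + 0.81² + 0.39² = 2.2584
Proportion of variance = 2.2584 / 6 = 0.3764.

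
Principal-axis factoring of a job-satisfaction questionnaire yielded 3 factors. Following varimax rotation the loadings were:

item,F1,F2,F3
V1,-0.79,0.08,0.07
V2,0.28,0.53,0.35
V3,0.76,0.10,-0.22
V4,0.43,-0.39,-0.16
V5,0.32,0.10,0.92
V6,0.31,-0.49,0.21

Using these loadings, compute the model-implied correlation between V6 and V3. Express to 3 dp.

r̂ = Σ λ_i·λ_j across factors = (0.31)(0.76) + (-0.49)(0.10) + (0.21)(-0.22)
  = +0.2356 -0.0490 -0.0462 = 0.1404

0.140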